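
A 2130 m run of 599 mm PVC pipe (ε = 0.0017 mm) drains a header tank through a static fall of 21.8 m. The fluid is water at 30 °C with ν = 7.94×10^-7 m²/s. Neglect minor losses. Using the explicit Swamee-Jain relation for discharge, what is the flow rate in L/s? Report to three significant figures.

Swamee-Jain (Type II): Q = -0.965·√(gD⁵h_f/L)·ln[ε/(3.7D) + √(3.17ν²L/(gD³h_f))]
√(gD⁵h_f/L) = √(9.81·0.599⁵·21.8/2130) = 0.08799
ε/(3.7D) = 7.67×10^-7; √(3.17ν²L/(gD³h_f)) = 9.62×10^-6
Q = -0.965·0.08799·ln(1.039×10^-5) = 0.9743 m³/s
Check: V = 3.46 m/s, Re = 2.61×10^6, f = 0.01007, h_f = 21.8 m ≈ 21.8 m ✓

Q ≈ 974 L/s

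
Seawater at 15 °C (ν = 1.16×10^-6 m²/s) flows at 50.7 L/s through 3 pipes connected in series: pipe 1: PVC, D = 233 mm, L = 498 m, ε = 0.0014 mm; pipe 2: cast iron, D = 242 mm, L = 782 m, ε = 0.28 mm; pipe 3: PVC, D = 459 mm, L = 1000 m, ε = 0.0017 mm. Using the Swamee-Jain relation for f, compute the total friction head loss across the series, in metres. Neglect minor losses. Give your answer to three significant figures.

Pipe 1: V = 1.189 m/s, Re = 2.39×10^5, ε/D = 6.01×10^-6, f = 0.01507, h_1 = f(L/D)V²/2g = 2.321 m
Pipe 2: V = 1.102 m/s, Re = 2.30×10^5, ε/D = 0.00116, f = 0.02163, h_2 = f(L/D)V²/2g = 4.329 m
Pipe 3: V = 0.3064 m/s, Re = 1.21×10^5, ε/D = 3.70×10^-6, f = 0.01719, h_3 = f(L/D)V²/2g = 0.1792 m
Series → Q common, losses add: H = Σh = 6.829 m

H ≈ 6.83 m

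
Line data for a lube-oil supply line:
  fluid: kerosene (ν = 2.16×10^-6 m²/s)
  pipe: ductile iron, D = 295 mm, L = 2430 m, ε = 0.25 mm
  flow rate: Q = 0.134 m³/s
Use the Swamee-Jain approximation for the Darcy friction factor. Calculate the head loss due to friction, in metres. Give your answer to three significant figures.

V = 4Q/(πD²) = 4·0.134/(π·0.295²) = 1.961 m/s
Re = VD/ν = 1.961·0.295/2.16×10^-6 = 2.68×10^5 → turbulent
ε/D = 0.25/295 = 8.47×10^-4
Swamee-Jain: f = 0.02021
h_f = f(L/D)V²/(2g) = 0.02021·(2430/0.295)·1.961²/(2·9.81) = 32.61 m

h_f ≈ 32.6 m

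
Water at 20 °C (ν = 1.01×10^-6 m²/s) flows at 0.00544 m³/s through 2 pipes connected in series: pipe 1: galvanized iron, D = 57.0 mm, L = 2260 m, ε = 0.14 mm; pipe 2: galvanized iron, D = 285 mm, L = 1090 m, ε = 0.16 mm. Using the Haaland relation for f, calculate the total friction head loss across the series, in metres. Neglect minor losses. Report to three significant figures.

Pipe 1: V = 2.132 m/s, Re = 1.20×10^5, ε/D = 0.00246, f = 0.02592, h_1 = f(L/D)V²/2g = 238.1 m
Pipe 2: V = 0.08527 m/s, Re = 2.41×10^4, ε/D = 5.61×10^-4, f = 0.02574, h_2 = f(L/D)V²/2g = 0.03648 m
Series → Q common, losses add: H = Σh = 238.1 m

H ≈ 238 m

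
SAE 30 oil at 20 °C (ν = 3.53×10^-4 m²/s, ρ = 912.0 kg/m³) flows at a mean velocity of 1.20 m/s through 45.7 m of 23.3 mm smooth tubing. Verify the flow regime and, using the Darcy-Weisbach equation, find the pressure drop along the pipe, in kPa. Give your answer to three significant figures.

Re = VD/ν = 1.20·0.02330/3.53×10^-4 = 79.2 → laminar (Re < 2300)
f = 64/Re = 0.8080
h_f = f(L/D)V²/(2g) = 0.8080·(45.7/0.02330)·1.20²/(2·9.81) = 116.3 m
Δp = ρg·h_f = 912.0·9.81·116.3 = 1041 kPa

Δp ≈ 1040 kPa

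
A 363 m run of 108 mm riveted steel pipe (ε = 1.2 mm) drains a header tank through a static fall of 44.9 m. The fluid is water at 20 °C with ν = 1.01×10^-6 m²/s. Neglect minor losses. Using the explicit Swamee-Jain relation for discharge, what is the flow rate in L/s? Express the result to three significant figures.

Swamee-Jain (Type II): Q = -0.965·√(gD⁵h_f/L)·ln[ε/(3.7D) + √(3.17ν²L/(gD³h_f))]
√(gD⁵h_f/L) = √(9.81·0.108⁵·44.9/363) = 0.004222
ε/(3.7D) = 0.00300; √(3.17ν²L/(gD³h_f)) = 4.60×10^-5
Q = -0.965·0.004222·ln(0.003049) = 0.02360 m³/s
Check: V = 2.58 m/s, Re = 2.76×10^5, f = 0.03962, h_f = 45.1 m ≈ 44.9 m ✓

Q ≈ 23.6 L/s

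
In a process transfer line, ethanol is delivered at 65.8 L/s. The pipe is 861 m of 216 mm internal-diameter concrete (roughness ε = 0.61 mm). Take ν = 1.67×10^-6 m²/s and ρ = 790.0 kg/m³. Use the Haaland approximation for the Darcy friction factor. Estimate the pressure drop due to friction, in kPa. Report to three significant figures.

Δp ≈ 134 kPa

V = 4Q/(πD²) = 4·0.0658/(π·0.216²) = 1.796 m/s
Re = VD/ν = 1.796·0.216/1.67×10^-6 = 2.32×10^5 → turbulent
ε/D = 0.61/216 = 0.00282
Haaland: f = 0.02632
h_f = f(L/D)V²/(2g) = 0.02632·(861/0.216)·1.796²/(2·9.81) = 17.24 m
Δp = ρg·h_f = 790.0·9.81·17.24 = 133.6 kPa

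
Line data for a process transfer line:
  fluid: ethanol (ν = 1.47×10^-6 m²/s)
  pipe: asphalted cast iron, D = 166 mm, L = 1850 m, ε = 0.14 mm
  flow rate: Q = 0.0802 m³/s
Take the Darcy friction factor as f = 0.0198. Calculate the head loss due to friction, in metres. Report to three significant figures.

h_f ≈ 154 m

V = 4Q/(πD²) = 4·0.0802/(π·0.166²) = 3.706 m/s
h_f = f(L/D)V²/(2g) = 0.01980·(1850/0.166)·3.706²/(2·9.81) = 154.4 m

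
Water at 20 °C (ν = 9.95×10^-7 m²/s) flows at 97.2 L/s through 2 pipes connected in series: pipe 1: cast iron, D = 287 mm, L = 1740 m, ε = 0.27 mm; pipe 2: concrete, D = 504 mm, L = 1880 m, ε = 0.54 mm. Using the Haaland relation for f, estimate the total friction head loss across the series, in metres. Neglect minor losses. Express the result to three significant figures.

H ≈ 14.9 m

Pipe 1: V = 1.502 m/s, Re = 4.33×10^5, ε/D = 9.41×10^-4, f = 0.02001, h_1 = f(L/D)V²/2g = 13.96 m
Pipe 2: V = 0.4872 m/s, Re = 2.47×10^5, ε/D = 0.00107, f = 0.02098, h_2 = f(L/D)V²/2g = 0.9470 m
Series → Q common, losses add: H = Σh = 14.91 m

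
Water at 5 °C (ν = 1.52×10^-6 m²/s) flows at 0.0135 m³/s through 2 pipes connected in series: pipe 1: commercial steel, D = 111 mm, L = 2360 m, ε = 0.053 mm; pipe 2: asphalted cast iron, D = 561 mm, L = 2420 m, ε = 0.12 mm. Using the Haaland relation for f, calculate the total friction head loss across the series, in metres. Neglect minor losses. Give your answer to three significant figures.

H ≈ 42.0 m

Pipe 1: V = 1.395 m/s, Re = 1.02×10^5, ε/D = 4.77×10^-4, f = 0.01992, h_1 = f(L/D)V²/2g = 42.02 m
Pipe 2: V = 0.05462 m/s, Re = 2.02×10^4, ε/D = 2.14×10^-4, f = 0.02606, h_2 = f(L/D)V²/2g = 0.01709 m
Series → Q common, losses add: H = Σh = 42.04 m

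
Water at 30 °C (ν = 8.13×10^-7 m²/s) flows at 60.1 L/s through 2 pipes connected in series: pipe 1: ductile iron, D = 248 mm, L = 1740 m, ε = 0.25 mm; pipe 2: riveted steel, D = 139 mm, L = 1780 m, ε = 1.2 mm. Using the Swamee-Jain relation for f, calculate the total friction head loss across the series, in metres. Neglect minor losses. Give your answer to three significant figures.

Pipe 1: V = 1.244 m/s, Re = 3.80×10^5, ε/D = 0.00101, f = 0.02058, h_1 = f(L/D)V²/2g = 11.39 m
Pipe 2: V = 3.961 m/s, Re = 6.77×10^5, ε/D = 0.00863, f = 0.03625, h_2 = f(L/D)V²/2g = 371.2 m
Series → Q common, losses add: H = Σh = 382.5 m

H ≈ 383 m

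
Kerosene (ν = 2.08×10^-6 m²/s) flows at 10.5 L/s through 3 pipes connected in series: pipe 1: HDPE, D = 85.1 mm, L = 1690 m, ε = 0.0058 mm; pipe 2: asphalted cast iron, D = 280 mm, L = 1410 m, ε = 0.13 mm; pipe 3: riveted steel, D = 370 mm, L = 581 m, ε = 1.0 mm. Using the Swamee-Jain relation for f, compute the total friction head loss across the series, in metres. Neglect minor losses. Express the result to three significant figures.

H ≈ 66.8 m

Pipe 1: V = 1.846 m/s, Re = 7.55×10^4, ε/D = 6.82×10^-5, f = 0.01931, h_1 = f(L/D)V²/2g = 66.60 m
Pipe 2: V = 0.1705 m/s, Re = 2.30×10^4, ε/D = 4.64×10^-4, f = 0.02614, h_2 = f(L/D)V²/2g = 0.1951 m
Pipe 3: V = 0.09766 m/s, Re = 1.74×10^4, ε/D = 0.00270, f = 0.03203, h_3 = f(L/D)V²/2g = 0.02445 m
Series → Q common, losses add: H = Σh = 66.82 m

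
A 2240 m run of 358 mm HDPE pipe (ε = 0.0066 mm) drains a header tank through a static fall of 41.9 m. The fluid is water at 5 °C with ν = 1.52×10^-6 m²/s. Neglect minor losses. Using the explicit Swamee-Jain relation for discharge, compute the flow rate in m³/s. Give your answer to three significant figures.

Q ≈ 0.326 m³/s

Swamee-Jain (Type II): Q = -0.965·√(gD⁵h_f/L)·ln[ε/(3.7D) + √(3.17ν²L/(gD³h_f))]
√(gD⁵h_f/L) = √(9.81·0.358⁵·41.9/2240) = 0.03285
ε/(3.7D) = 4.98×10^-6; √(3.17ν²L/(gD³h_f)) = 2.95×10^-5
Q = -0.965·0.03285·ln(3.448×10^-5) = 0.3257 m³/s
Check: V = 3.24 m/s, Re = 7.62×10^5, f = 0.01253, h_f = 41.8 m ≈ 41.9 m ✓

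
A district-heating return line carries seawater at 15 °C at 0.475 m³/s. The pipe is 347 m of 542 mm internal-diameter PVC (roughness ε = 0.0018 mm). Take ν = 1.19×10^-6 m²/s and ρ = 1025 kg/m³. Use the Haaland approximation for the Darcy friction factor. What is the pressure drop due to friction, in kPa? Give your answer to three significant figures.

Δp ≈ 16.4 kPa

V = 4Q/(πD²) = 4·0.475/(π·0.542²) = 2.059 m/s
Re = VD/ν = 2.059·0.542/1.19×10^-6 = 9.38×10^5 → turbulent
ε/D = 0.0018/542 = 3.32×10^-6
Haaland: f = 0.01177
h_f = f(L/D)V²/(2g) = 0.01177·(347/0.542)·2.059²/(2·9.81) = 1.627 m
Δp = ρg·h_f = 1025·9.81·1.627 = 16.36 kPa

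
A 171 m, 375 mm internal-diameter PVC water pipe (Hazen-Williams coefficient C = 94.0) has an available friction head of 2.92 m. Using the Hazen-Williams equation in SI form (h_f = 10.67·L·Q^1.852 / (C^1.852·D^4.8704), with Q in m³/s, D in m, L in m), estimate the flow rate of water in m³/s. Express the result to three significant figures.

Q ≈ 0.220 m³/s

Rearranging: Q = [h_f·C^1.852·D^4.8704 / (10.67·L)]^(1/1.852)
Q = [2.92·94.0^1.852·0.375^4.8704 / (10.67·171)]^0.540 = 0.2205 m³/s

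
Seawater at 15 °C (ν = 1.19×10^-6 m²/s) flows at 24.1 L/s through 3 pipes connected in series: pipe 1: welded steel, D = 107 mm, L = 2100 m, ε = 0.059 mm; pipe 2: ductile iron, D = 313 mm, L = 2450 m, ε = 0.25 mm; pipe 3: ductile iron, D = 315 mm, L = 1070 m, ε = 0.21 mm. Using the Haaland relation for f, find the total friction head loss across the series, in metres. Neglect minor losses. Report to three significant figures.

H ≈ 135 m

Pipe 1: V = 2.680 m/s, Re = 2.41×10^5, ε/D = 5.51×10^-4, f = 0.01863, h_1 = f(L/D)V²/2g = 133.9 m
Pipe 2: V = 0.3132 m/s, Re = 8.24×10^4, ε/D = 7.99×10^-4, f = 0.02169, h_2 = f(L/D)V²/2g = 0.8490 m
Pipe 3: V = 0.3092 m/s, Re = 8.19×10^4, ε/D = 6.67×10^-4, f = 0.02124, h_3 = f(L/D)V²/2g = 0.3516 m
Series → Q common, losses add: H = Σh = 135.1 m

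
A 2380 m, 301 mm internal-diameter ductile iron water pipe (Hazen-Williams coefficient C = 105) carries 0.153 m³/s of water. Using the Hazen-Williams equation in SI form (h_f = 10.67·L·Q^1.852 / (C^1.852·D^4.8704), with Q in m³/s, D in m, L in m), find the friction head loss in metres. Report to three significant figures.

h_f = 10.67·2380·0.153^1.852 / (105^1.852·0.301^4.8704) = 49.11 m

h_f ≈ 49.1 m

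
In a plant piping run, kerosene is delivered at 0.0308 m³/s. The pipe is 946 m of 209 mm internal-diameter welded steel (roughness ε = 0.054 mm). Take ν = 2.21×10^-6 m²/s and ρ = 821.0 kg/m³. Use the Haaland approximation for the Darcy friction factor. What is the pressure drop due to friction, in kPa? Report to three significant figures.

V = 4Q/(πD²) = 4·0.0308/(π·0.209²) = 0.8978 m/s
Re = VD/ν = 0.8978·0.209/2.21×10^-6 = 8.49×10^4 → turbulent
ε/D = 0.054/209 = 2.58×10^-4
Haaland: f = 0.01952
h_f = f(L/D)V²/(2g) = 0.01952·(946/0.209)·0.8978²/(2·9.81) = 3.630 m
Δp = ρg·h_f = 821.0·9.81·3.630 = 29.24 kPa

Δp ≈ 29.2 kPa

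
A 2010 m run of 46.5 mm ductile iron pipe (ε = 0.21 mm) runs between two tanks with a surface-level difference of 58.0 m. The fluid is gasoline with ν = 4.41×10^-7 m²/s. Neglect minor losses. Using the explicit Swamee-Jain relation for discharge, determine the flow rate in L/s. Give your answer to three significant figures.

Q ≈ 1.58 L/s

Swamee-Jain (Type II): Q = -0.965·√(gD⁵h_f/L)·ln[ε/(3.7D) + √(3.17ν²L/(gD³h_f))]
√(gD⁵h_f/L) = √(9.81·0.0465⁵·58.0/2010) = 2.481×10^-4
ε/(3.7D) = 0.00122; √(3.17ν²L/(gD³h_f)) = 1.47×10^-4
Q = -0.965·2.481×10^-4·ln(0.001368) = 0.001579 m³/s
Check: V = 0.930 m/s, Re = 9.80×10^4, f = 0.03073, h_f = 58.5 m ≈ 58.0 m ✓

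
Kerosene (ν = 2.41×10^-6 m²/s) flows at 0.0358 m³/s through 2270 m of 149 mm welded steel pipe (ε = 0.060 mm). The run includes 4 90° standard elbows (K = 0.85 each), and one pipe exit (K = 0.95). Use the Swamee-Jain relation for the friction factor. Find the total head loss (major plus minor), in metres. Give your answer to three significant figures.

H_L ≈ 64.3 m

V = 4Q/(πD²) = 2.053 m/s; V²/2g = 0.2149 m
Re = 1.27×10^5, ε/D = 4.03×10^-4 → f = 0.01937 (Swamee-Jain)
Major: h_f = f(L/D)·V²/2g = 0.01937·15235·0.2149 = 63.39 m
Minor: ΣK = 4.35; h_m = ΣK·V²/2g = 0.9346 m
Total H_L = 63.39 + 0.9346 = 64.32 m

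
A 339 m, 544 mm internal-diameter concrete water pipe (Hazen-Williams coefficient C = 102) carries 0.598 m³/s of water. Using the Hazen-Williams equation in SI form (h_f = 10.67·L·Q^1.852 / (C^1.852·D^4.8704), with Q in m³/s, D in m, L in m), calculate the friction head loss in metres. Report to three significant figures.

h_f = 10.67·339·0.598^1.852 / (102^1.852·0.544^4.8704) = 5.160 m

h_f ≈ 5.16 m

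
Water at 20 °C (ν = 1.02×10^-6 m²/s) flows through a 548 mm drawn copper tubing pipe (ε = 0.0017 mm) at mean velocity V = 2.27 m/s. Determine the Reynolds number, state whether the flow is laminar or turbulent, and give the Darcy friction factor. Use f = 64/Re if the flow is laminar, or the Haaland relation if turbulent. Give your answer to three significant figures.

Re ≈ 1.22×10^6; turbulent; f ≈ 0.0113

Re = VD/ν = 2.270·0.548/1.02×10^-6 = 1.22×10^6
Re > 4000 → turbulent; ε/D = 3.10×10^-6
Haaland: f = 0.01127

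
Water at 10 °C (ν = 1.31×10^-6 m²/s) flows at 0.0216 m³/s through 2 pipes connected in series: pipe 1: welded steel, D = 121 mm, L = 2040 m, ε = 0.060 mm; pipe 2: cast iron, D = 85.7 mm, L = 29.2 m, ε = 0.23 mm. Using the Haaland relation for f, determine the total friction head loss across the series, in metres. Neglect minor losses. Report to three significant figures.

H ≈ 63.5 m

Pipe 1: V = 1.878 m/s, Re = 1.74×10^5, ε/D = 4.96×10^-4, f = 0.01886, h_1 = f(L/D)V²/2g = 57.18 m
Pipe 2: V = 3.745 m/s, Re = 2.45×10^5, ε/D = 0.00268, f = 0.02595, h_2 = f(L/D)V²/2g = 6.318 m
Series → Q common, losses add: H = Σh = 63.49 m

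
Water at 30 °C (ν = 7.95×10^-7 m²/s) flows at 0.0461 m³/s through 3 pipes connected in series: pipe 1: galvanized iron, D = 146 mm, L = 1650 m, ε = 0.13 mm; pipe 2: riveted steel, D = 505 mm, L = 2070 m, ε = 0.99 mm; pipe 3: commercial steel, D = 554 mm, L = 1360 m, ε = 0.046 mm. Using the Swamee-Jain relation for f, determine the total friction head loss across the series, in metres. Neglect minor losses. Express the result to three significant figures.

H ≈ 87.1 m

Pipe 1: V = 2.754 m/s, Re = 5.06×10^5, ε/D = 8.90×10^-4, f = 0.01985, h_1 = f(L/D)V²/2g = 86.72 m
Pipe 2: V = 0.2302 m/s, Re = 1.46×10^5, ε/D = 0.00196, f = 0.02470, h_2 = f(L/D)V²/2g = 0.2734 m
Pipe 3: V = 0.1912 m/s, Re = 1.33×10^5, ε/D = 8.30×10^-5, f = 0.01742, h_3 = f(L/D)V²/2g = 0.07970 m
Series → Q common, losses add: H = Σh = 87.07 m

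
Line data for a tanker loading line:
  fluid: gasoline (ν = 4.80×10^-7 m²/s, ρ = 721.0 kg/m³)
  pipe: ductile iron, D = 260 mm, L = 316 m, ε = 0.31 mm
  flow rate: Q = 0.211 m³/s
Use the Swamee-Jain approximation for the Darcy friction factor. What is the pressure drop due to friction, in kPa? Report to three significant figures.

Δp ≈ 143 kPa

V = 4Q/(πD²) = 4·0.211/(π·0.260²) = 3.974 m/s
Re = VD/ν = 3.974·0.260/4.80×10^-7 = 2.15×10^6 → turbulent
ε/D = 0.31/260 = 0.00119
Swamee-Jain: f = 0.02068
h_f = f(L/D)V²/(2g) = 0.02068·(316/0.260)·3.974²/(2·9.81) = 20.24 m
Δp = ρg·h_f = 721.0·9.81·20.24 = 143.1 kPa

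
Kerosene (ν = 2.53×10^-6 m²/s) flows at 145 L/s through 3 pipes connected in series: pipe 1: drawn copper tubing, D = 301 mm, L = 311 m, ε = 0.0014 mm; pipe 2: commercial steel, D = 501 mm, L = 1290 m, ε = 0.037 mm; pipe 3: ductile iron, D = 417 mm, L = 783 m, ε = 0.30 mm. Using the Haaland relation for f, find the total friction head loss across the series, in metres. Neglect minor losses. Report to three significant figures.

H ≈ 6.62 m

Pipe 1: V = 2.038 m/s, Re = 2.42×10^5, ε/D = 4.65×10^-6, f = 0.01496, h_1 = f(L/D)V²/2g = 3.272 m
Pipe 2: V = 0.7355 m/s, Re = 1.46×10^5, ε/D = 7.39×10^-5, f = 0.01691, h_2 = f(L/D)V²/2g = 1.201 m
Pipe 3: V = 1.062 m/s, Re = 1.75×10^5, ε/D = 7.19×10^-4, f = 0.01990, h_3 = f(L/D)V²/2g = 2.147 m
Series → Q common, losses add: H = Σh = 6.620 m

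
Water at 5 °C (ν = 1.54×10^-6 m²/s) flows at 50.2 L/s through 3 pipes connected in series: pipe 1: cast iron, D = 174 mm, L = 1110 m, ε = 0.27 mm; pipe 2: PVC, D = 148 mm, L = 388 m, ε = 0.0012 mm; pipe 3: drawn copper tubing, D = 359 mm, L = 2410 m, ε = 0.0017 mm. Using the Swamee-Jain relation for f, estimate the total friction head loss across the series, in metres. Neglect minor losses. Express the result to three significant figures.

H ≈ 51.4 m

Pipe 1: V = 2.111 m/s, Re = 2.39×10^5, ε/D = 0.00155, f = 0.02297, h_1 = f(L/D)V²/2g = 33.29 m
Pipe 2: V = 2.918 m/s, Re = 2.80×10^5, ε/D = 8.11×10^-6, f = 0.01465, h_2 = f(L/D)V²/2g = 16.67 m
Pipe 3: V = 0.4959 m/s, Re = 1.16×10^5, ε/D = 4.74×10^-6, f = 0.01736, h_3 = f(L/D)V²/2g = 1.461 m
Series → Q common, losses add: H = Σh = 51.42 m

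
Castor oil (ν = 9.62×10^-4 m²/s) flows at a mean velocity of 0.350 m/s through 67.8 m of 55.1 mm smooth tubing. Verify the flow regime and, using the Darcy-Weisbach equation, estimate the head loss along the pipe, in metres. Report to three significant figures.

h_f ≈ 24.5 m

Re = VD/ν = 0.350·0.05510/9.62×10^-4 = 20.0 → laminar (Re < 2300)
f = 64/Re = 3.193
h_f = f(L/D)V²/(2g) = 3.193·(67.8/0.05510)·0.350²/(2·9.81) = 24.53 m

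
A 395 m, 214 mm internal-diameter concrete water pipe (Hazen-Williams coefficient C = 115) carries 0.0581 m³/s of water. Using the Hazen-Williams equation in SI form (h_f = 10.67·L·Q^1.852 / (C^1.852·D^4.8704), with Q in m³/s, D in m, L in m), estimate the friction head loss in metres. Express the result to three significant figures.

h_f ≈ 6.04 m

h_f = 10.67·395·0.0581^1.852 / (115^1.852·0.214^4.8704) = 6.036 m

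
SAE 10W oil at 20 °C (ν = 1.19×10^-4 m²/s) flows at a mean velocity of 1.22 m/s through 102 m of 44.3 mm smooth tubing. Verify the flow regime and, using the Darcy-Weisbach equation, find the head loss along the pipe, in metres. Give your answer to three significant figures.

h_f ≈ 24.6 m

Re = VD/ν = 1.22·0.04430/1.19×10^-4 = 454 → laminar (Re < 2300)
f = 64/Re = 0.1409
h_f = f(L/D)V²/(2g) = 0.1409·(102/0.04430)·1.22²/(2·9.81) = 24.61 m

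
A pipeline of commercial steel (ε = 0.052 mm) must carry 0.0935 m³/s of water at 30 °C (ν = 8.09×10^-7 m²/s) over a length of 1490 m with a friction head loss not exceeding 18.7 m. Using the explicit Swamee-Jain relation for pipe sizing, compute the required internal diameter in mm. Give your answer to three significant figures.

Swamee-Jain (Type III): D = 0.66·[ε^1.25·(LQ²/(gh_f))^4.75 + ν·Q^9.4·(L/(gh_f))^5.2]^0.04
LQ²/(gh_f) = 0.07101; L/(gh_f) = 8.122
Term 1 = ε^1.25·(…)^4.75 = 1.54×10^-11; Term 2 = ν·Q^9.4·(…)^5.2 = 9.20×10^-12
D = 0.66·(1.54×10^-11 + 9.20×10^-12)^0.04 = 0.2484 m = 248 mm
Check: V = 1.93 m/s, Re = 5.92×10^5, f = 0.01539, h_f = 17.5 m ≈ 18.7 m ✓

D ≈ 248 mm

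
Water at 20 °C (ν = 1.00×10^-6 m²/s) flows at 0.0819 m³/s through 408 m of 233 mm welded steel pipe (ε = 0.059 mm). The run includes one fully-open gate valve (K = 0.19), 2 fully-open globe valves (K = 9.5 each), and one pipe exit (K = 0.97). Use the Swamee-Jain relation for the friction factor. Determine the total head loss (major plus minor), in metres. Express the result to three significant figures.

V = 4Q/(πD²) = 1.921 m/s; V²/2g = 0.1880 m
Re = 4.48×10^5, ε/D = 2.53×10^-4 → f = 0.01613 (Swamee-Jain)
Major: h_f = f(L/D)·V²/2g = 0.01613·1751·0.1880 = 5.310 m
Minor: ΣK = 20.2; h_m = ΣK·V²/2g = 3.791 m
Total H_L = 5.310 + 3.791 = 9.101 m

H_L ≈ 9.10 m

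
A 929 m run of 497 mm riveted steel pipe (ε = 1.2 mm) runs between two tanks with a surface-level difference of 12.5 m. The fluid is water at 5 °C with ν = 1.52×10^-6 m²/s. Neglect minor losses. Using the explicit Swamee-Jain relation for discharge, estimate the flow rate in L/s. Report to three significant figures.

Swamee-Jain (Type II): Q = -0.965·√(gD⁵h_f/L)·ln[ε/(3.7D) + √(3.17ν²L/(gD³h_f))]
√(gD⁵h_f/L) = √(9.81·0.497⁵·12.5/929) = 0.06327
ε/(3.7D) = 6.53×10^-4; √(3.17ν²L/(gD³h_f)) = 2.13×10^-5
Q = -0.965·0.06327·ln(6.738×10^-4) = 0.4458 m³/s
Check: V = 2.30 m/s, Re = 7.51×10^5, f = 0.02494, h_f = 12.5 m ≈ 12.5 m ✓

Q ≈ 446 L/s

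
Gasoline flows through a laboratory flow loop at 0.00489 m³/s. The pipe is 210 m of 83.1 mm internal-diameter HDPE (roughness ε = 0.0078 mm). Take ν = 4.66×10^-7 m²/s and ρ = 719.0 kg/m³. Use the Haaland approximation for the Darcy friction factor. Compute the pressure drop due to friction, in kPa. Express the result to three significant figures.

Δp ≈ 12.4 kPa

V = 4Q/(πD²) = 4·0.00489/(π·0.0831²) = 0.9016 m/s
Re = VD/ν = 0.9016·0.0831/4.66×10^-7 = 1.61×10^5 → turbulent
ε/D = 0.0078/83.1 = 9.39×10^-5
Haaland: f = 0.01674
h_f = f(L/D)V²/(2g) = 0.01674·(210/0.0831)·0.9016²/(2·9.81) = 1.753 m
Δp = ρg·h_f = 719.0·9.81·1.753 = 12.36 kPa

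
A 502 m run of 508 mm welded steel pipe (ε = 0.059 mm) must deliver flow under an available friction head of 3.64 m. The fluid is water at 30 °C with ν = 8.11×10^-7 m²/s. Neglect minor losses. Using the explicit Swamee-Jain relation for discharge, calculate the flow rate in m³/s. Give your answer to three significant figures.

Swamee-Jain (Type II): Q = -0.965·√(gD⁵h_f/L)·ln[ε/(3.7D) + √(3.17ν²L/(gD³h_f))]
√(gD⁵h_f/L) = √(9.81·0.508⁵·3.64/502) = 0.04906
ε/(3.7D) = 3.14×10^-5; √(3.17ν²L/(gD³h_f)) = 1.50×10^-5
Q = -0.965·0.04906·ln(4.634×10^-5) = 0.4724 m³/s
Check: V = 2.33 m/s, Re = 1.46×10^6, f = 0.01338, h_f = 3.66 m ≈ 3.64 m ✓

Q ≈ 0.472 m³/s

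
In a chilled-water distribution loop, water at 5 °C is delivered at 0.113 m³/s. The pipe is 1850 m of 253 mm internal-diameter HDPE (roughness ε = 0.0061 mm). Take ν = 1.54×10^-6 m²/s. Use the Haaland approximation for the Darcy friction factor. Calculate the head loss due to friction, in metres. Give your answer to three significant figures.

V = 4Q/(πD²) = 4·0.113/(π·0.253²) = 2.248 m/s
Re = VD/ν = 2.248·0.253/1.54×10^-6 = 3.69×10^5 → turbulent
ε/D = 0.0061/253 = 2.41×10^-5
Haaland: f = 0.01403
h_f = f(L/D)V²/(2g) = 0.01403·(1850/0.253)·2.248²/(2·9.81) = 26.43 m

h_f ≈ 26.4 m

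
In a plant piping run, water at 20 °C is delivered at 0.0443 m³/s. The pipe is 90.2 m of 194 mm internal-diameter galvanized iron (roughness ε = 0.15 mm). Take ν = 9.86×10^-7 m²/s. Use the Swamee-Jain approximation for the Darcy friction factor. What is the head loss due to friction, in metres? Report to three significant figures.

V = 4Q/(πD²) = 4·0.0443/(π·0.194²) = 1.499 m/s
Re = VD/ν = 1.499·0.194/9.86×10^-7 = 2.95×10^5 → turbulent
ε/D = 0.15/194 = 7.73×10^-4
Swamee-Jain: f = 0.01976
h_f = f(L/D)V²/(2g) = 0.01976·(90.2/0.194)·1.499²/(2·9.81) = 1.052 m

h_f ≈ 1.05 m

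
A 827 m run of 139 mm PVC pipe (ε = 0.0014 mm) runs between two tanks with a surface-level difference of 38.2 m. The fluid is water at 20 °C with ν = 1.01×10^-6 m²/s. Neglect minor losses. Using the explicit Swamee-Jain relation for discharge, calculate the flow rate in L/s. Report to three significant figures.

Q ≈ 46.0 L/s

Swamee-Jain (Type II): Q = -0.965·√(gD⁵h_f/L)·ln[ε/(3.7D) + √(3.17ν²L/(gD³h_f))]
√(gD⁵h_f/L) = √(9.81·0.139⁵·38.2/827) = 0.004849
ε/(3.7D) = 2.72×10^-6; √(3.17ν²L/(gD³h_f)) = 5.15×10^-5
Q = -0.965·0.004849·ln(5.427×10^-5) = 0.04596 m³/s
Check: V = 3.03 m/s, Re = 4.17×10^5, f = 0.01367, h_f = 38.0 m ≈ 38.2 m ✓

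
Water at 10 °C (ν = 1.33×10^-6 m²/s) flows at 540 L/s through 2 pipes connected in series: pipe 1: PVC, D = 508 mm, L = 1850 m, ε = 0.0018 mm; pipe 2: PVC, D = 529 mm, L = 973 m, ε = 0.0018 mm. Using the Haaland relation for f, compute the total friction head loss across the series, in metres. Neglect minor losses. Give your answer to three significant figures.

Pipe 1: V = 2.664 m/s, Re = 1.02×10^6, ε/D = 3.54×10^-6, f = 0.01161, h_1 = f(L/D)V²/2g = 15.30 m
Pipe 2: V = 2.457 m/s, Re = 9.77×10^5, ε/D = 3.40×10^-6, f = 0.01169, h_2 = f(L/D)V²/2g = 6.614 m
Series → Q common, losses add: H = Σh = 21.91 m

H ≈ 21.9 m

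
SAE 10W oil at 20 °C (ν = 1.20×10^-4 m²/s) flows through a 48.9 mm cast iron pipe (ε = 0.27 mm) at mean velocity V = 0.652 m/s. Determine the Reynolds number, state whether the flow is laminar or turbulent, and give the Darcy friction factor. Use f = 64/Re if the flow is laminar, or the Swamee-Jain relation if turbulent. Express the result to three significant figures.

Re = VD/ν = 0.6520·0.0489/1.20×10^-4 = 266
Re < 2300 → laminar → f = 64/Re = 0.2409

Re ≈ 266; laminar; f = 64/Re ≈ 0.241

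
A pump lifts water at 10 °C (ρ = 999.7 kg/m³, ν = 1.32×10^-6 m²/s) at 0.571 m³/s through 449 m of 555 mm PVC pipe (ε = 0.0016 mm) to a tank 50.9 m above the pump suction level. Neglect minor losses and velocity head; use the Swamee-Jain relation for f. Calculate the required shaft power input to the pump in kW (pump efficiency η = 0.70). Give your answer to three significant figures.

V = 4Q/(πD²) = 2.360 m/s; Re = 9.92×10^5; ε/D = 2.88×10^-6; f = 0.01169
h_f = f(L/D)V²/2g = 2.686 m
Total head H = z + h_f = 50.9 + 2.686 = 53.59 m
P_hyd = ρgQH = 999.7·9.81·0.571·53.59 = 300.1 kW
P_shaft = P_hyd/η = 300.1/0.70 = 428.7 kW

P_shaft ≈ 429 kW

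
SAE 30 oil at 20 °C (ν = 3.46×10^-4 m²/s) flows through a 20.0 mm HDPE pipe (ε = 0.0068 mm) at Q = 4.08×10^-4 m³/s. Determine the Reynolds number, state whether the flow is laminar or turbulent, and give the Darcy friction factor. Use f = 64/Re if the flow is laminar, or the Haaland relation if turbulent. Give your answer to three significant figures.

Re ≈ 75.1; laminar; f = 64/Re ≈ 0.853

V = 4Q/(πD²) = 1.299 m/s
Re = VD/ν = 1.299·0.0200/3.46×10^-4 = 75.1
Re < 2300 → laminar → f = 64/Re = 0.8525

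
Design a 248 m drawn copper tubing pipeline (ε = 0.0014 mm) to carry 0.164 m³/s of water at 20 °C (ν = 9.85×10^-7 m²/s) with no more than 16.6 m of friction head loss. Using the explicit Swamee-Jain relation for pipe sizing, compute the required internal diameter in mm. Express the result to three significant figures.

D ≈ 210 mm

Swamee-Jain (Type III): D = 0.66·[ε^1.25·(LQ²/(gh_f))^4.75 + ν·Q^9.4·(L/(gh_f))^5.2]^0.04
LQ²/(gh_f) = 0.04096; L/(gh_f) = 1.523
Term 1 = ε^1.25·(…)^4.75 = 1.23×10^-14; Term 2 = ν·Q^9.4·(…)^5.2 = 3.65×10^-13
D = 0.66·(1.23×10^-14 + 3.65×10^-13)^0.04 = 0.2102 m = 210 mm
Check: V = 4.73 m/s, Re = 1.01×10^6, f = 0.01176, h_f = 15.8 m ≈ 16.6 m ✓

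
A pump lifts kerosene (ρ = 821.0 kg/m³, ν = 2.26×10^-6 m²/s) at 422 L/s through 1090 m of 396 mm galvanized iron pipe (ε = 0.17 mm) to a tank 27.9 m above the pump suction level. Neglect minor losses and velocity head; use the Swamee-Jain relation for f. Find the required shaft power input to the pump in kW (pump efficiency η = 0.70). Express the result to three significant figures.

V = 4Q/(πD²) = 3.426 m/s; Re = 6.00×10^5; ε/D = 4.29×10^-4; f = 0.01715
h_f = f(L/D)V²/2g = 28.25 m
Total head H = z + h_f = 27.9 + 28.25 = 56.15 m
P_hyd = ρgQH = 821.0·9.81·0.422·56.15 = 190.9 kW
P_shaft = P_hyd/η = 190.9/0.70 = 272.6 kW

P_shaft ≈ 273 kW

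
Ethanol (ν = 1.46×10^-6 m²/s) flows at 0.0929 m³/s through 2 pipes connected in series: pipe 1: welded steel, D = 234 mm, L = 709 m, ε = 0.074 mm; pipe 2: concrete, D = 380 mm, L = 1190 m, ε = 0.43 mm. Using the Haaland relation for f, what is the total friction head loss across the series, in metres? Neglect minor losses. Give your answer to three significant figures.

Pipe 1: V = 2.160 m/s, Re = 3.46×10^5, ε/D = 3.16×10^-4, f = 0.01671, h_1 = f(L/D)V²/2g = 12.04 m
Pipe 2: V = 0.8191 m/s, Re = 2.13×10^5, ε/D = 0.00113, f = 0.02136, h_2 = f(L/D)V²/2g = 2.287 m
Series → Q common, losses add: H = Σh = 14.33 m

H ≈ 14.3 m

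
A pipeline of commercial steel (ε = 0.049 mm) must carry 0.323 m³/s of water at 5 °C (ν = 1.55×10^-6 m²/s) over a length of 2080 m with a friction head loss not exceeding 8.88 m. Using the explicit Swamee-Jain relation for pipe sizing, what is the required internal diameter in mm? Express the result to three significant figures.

D ≈ 498 mm

Swamee-Jain (Type III): D = 0.66·[ε^1.25·(LQ²/(gh_f))^4.75 + ν·Q^9.4·(L/(gh_f))^5.2]^0.04
LQ²/(gh_f) = 2.491; L/(gh_f) = 23.88
Term 1 = ε^1.25·(…)^4.75 = 3.13×10^-4; Term 2 = ν·Q^9.4·(…)^5.2 = 5.53×10^-4
D = 0.66·(3.13×10^-4 + 5.53×10^-4)^0.04 = 0.4978 m = 498 mm
Check: V = 1.66 m/s, Re = 5.33×10^5, f = 0.01434, h_f = 8.42 m ≈ 8.88 m ✓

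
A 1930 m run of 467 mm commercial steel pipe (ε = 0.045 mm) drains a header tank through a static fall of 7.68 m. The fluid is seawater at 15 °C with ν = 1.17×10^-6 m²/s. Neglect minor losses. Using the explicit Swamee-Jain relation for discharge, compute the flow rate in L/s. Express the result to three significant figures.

Swamee-Jain (Type II): Q = -0.965·√(gD⁵h_f/L)·ln[ε/(3.7D) + √(3.17ν²L/(gD³h_f))]
√(gD⁵h_f/L) = √(9.81·0.467⁵·7.68/1930) = 0.02945
ε/(3.7D) = 2.60×10^-5; √(3.17ν²L/(gD³h_f)) = 3.30×10^-5
Q = -0.965·0.02945·ln(5.908×10^-5) = 0.2767 m³/s
Check: V = 1.62 m/s, Re = 6.45×10^5, f = 0.01402, h_f = 7.71 m ≈ 7.68 m ✓

Q ≈ 277 L/s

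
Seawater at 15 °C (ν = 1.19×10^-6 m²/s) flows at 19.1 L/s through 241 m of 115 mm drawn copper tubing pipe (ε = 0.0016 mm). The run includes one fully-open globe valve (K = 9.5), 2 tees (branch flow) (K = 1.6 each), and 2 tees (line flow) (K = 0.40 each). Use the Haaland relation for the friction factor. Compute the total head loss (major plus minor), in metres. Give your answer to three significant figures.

V = 4Q/(πD²) = 1.839 m/s; V²/2g = 0.1723 m
Re = 1.78×10^5, ε/D = 1.39×10^-5 → f = 0.01594 (Haaland)
Major: h_f = f(L/D)·V²/2g = 0.01594·2096·0.1723 = 5.757 m
Minor: ΣK = 13.5; h_m = ΣK·V²/2g = 2.327 m
Total H_L = 5.757 + 2.327 = 8.084 m

H_L ≈ 8.08 m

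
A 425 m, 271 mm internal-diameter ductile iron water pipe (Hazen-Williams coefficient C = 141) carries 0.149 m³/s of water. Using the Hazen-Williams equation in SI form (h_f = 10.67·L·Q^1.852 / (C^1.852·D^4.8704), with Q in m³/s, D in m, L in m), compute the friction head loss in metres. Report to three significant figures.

h_f ≈ 8.07 m

h_f = 10.67·425·0.149^1.852 / (141^1.852·0.271^4.8704) = 8.065 m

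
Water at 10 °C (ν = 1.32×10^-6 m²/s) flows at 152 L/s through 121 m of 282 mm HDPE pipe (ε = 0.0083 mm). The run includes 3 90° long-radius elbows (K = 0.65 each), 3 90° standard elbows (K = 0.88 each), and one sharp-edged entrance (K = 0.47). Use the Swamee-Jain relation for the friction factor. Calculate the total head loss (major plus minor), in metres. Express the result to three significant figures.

V = 4Q/(πD²) = 2.434 m/s; V²/2g = 0.3019 m
Re = 5.20×10^5, ε/D = 2.94×10^-5 → f = 0.01347 (Swamee-Jain)
Major: h_f = f(L/D)·V²/2g = 0.01347·429.1·0.3019 = 1.744 m
Minor: ΣK = 5.06; h_m = ΣK·V²/2g = 1.527 m
Total H_L = 1.744 + 1.527 = 3.272 m

H_L ≈ 3.27 m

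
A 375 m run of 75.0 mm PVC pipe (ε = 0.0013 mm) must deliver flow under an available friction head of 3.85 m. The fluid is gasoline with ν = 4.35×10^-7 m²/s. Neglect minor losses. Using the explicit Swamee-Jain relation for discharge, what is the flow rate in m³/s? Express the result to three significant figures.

Q ≈ 0.00425 m³/s

Swamee-Jain (Type II): Q = -0.965·√(gD⁵h_f/L)·ln[ε/(3.7D) + √(3.17ν²L/(gD³h_f))]
√(gD⁵h_f/L) = √(9.81·0.0750⁵·3.85/375) = 4.889×10^-4
ε/(3.7D) = 4.68×10^-6; √(3.17ν²L/(gD³h_f)) = 1.19×10^-4
Q = -0.965·4.889×10^-4·ln(1.235×10^-4) = 0.004246 m³/s
Check: V = 0.961 m/s, Re = 1.66×10^5, f = 0.01626, h_f = 3.83 m ≈ 3.85 m ✓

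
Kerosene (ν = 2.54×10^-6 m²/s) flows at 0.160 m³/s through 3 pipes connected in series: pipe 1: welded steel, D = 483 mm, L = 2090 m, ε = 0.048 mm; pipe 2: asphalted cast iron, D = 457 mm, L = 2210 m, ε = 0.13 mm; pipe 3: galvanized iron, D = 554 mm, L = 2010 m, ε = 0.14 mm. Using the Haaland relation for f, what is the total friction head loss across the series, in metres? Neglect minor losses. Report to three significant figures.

H ≈ 8.42 m

Pipe 1: V = 0.8732 m/s, Re = 1.66×10^5, ε/D = 9.94×10^-5, f = 0.01668, h_1 = f(L/D)V²/2g = 2.806 m
Pipe 2: V = 0.9754 m/s, Re = 1.76×10^5, ε/D = 2.84×10^-4, f = 0.01768, h_2 = f(L/D)V²/2g = 4.147 m
Pipe 3: V = 0.6638 m/s, Re = 1.45×10^5, ε/D = 2.53×10^-4, f = 0.01795, h_3 = f(L/D)V²/2g = 1.463 m
Series → Q common, losses add: H = Σh = 8.416 m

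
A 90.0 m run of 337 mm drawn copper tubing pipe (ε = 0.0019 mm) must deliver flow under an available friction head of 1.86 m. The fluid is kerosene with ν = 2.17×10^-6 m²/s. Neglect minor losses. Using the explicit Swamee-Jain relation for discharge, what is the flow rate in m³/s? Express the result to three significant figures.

Q ≈ 0.286 m³/s

Swamee-Jain (Type II): Q = -0.965·√(gD⁵h_f/L)·ln[ε/(3.7D) + √(3.17ν²L/(gD³h_f))]
√(gD⁵h_f/L) = √(9.81·0.337⁵·1.86/90.0) = 0.02969
ε/(3.7D) = 1.52×10^-6; √(3.17ν²L/(gD³h_f)) = 4.39×10^-5
Q = -0.965·0.02969·ln(4.538×10^-5) = 0.2865 m³/s
Check: V = 3.21 m/s, Re = 4.99×10^5, f = 0.01319, h_f = 1.85 m ≈ 1.86 m ✓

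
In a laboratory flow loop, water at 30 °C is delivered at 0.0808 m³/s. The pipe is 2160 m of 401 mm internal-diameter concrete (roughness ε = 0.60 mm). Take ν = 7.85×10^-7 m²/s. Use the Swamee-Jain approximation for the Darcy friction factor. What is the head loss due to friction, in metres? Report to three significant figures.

h_f ≈ 2.53 m

V = 4Q/(πD²) = 4·0.0808/(π·0.401²) = 0.6398 m/s
Re = VD/ν = 0.6398·0.401/7.85×10^-7 = 3.27×10^5 → turbulent
ε/D = 0.60/401 = 0.00150
Swamee-Jain: f = 0.02253
h_f = f(L/D)V²/(2g) = 0.02253·(2160/0.401)·0.6398²/(2·9.81) = 2.532 m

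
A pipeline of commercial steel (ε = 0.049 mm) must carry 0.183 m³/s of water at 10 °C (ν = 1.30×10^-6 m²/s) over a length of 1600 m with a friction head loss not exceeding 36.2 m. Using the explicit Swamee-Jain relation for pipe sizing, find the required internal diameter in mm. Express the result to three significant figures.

Swamee-Jain (Type III): D = 0.66·[ε^1.25·(LQ²/(gh_f))^4.75 + ν·Q^9.4·(L/(gh_f))^5.2]^0.04
LQ²/(gh_f) = 0.1509; L/(gh_f) = 4.505
Term 1 = ε^1.25·(…)^4.75 = 5.14×10^-10; Term 2 = ν·Q^9.4·(…)^5.2 = 3.81×10^-10
D = 0.66·(5.14×10^-10 + 3.81×10^-10)^0.04 = 0.2868 m = 287 mm
Check: V = 2.83 m/s, Re = 6.25×10^5, f = 0.01494, h_f = 34.1 m ≈ 36.2 m ✓

D ≈ 287 mm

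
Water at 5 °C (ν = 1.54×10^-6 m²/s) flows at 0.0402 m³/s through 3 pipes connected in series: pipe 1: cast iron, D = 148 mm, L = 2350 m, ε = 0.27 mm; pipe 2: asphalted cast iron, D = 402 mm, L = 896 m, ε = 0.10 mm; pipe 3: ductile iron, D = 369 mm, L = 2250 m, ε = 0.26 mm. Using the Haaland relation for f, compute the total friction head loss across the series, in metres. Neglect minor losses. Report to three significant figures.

Pipe 1: V = 2.337 m/s, Re = 2.25×10^5, ε/D = 0.00182, f = 0.02365, h_1 = f(L/D)V²/2g = 104.5 m
Pipe 2: V = 0.3167 m/s, Re = 8.27×10^4, ε/D = 2.49×10^-4, f = 0.01957, h_2 = f(L/D)V²/2g = 0.2230 m
Pipe 3: V = 0.3759 m/s, Re = 9.01×10^4, ε/D = 7.05×10^-4, f = 0.02113, h_3 = f(L/D)V²/2g = 0.9281 m
Series → Q common, losses add: H = Σh = 105.7 m

H ≈ 106 m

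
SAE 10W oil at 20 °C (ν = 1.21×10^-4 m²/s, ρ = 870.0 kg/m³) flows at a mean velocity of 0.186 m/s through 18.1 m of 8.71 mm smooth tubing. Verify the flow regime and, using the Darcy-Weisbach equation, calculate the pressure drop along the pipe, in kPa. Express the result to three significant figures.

Δp ≈ 149 kPa

Re = VD/ν = 0.186·0.008710/1.21×10^-4 = 13.4 → laminar (Re < 2300)
f = 64/Re = 4.780
h_f = f(L/D)V²/(2g) = 4.780·(18.1/0.008710)·0.186²/(2·9.81) = 17.52 m
Δp = ρg·h_f = 870.0·9.81·17.52 = 149.5 kPa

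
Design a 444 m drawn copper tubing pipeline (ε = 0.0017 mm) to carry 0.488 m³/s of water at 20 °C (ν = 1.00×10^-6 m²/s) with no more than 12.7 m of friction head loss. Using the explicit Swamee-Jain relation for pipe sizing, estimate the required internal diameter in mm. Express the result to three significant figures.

Swamee-Jain (Type III): D = 0.66·[ε^1.25·(LQ²/(gh_f))^4.75 + ν·Q^9.4·(L/(gh_f))^5.2]^0.04
LQ²/(gh_f) = 0.8487; L/(gh_f) = 3.564
Term 1 = ε^1.25·(…)^4.75 = 2.82×10^-8; Term 2 = ν·Q^9.4·(…)^5.2 = 8.73×10^-7
D = 0.66·(2.82×10^-8 + 8.73×10^-7)^0.04 = 0.3782 m = 378 mm
Check: V = 4.34 m/s, Re = 1.64×10^6, f = 0.01085, h_f = 12.2 m ≈ 12.7 m ✓

D ≈ 378 mm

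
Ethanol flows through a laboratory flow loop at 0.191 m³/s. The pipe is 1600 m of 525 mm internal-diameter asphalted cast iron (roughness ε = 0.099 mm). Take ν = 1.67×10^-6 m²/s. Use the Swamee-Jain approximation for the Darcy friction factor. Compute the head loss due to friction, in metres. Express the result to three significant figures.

h_f ≈ 1.98 m

V = 4Q/(πD²) = 4·0.191/(π·0.525²) = 0.8823 m/s
Re = VD/ν = 0.8823·0.525/1.67×10^-6 = 2.77×10^5 → turbulent
ε/D = 0.099/525 = 1.89×10^-4
Swamee-Jain: f = 0.01636
h_f = f(L/D)V²/(2g) = 0.01636·(1600/0.525)·0.8823²/(2·9.81) = 1.979 m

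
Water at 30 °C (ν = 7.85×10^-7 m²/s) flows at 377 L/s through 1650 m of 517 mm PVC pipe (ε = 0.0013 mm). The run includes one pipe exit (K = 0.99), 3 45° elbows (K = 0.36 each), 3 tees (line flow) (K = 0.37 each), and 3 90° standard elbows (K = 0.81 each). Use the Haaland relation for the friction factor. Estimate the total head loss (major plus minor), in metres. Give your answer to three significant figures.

H_L ≈ 6.86 m

V = 4Q/(πD²) = 1.796 m/s; V²/2g = 0.1644 m
Re = 1.18×10^6, ε/D = 2.51×10^-6 → f = 0.01131 (Haaland)
Major: h_f = f(L/D)·V²/2g = 0.01131·3191·0.1644 = 5.934 m
Minor: ΣK = 5.61; h_m = ΣK·V²/2g = 0.9222 m
Total H_L = 5.934 + 0.9222 = 6.856 m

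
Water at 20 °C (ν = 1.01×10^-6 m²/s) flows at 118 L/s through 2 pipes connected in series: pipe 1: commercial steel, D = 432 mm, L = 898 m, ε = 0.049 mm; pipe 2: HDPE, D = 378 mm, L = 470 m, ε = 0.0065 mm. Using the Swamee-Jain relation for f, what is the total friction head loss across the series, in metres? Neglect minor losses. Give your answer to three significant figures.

Pipe 1: V = 0.8051 m/s, Re = 3.44×10^5, ε/D = 1.13×10^-4, f = 0.01528, h_1 = f(L/D)V²/2g = 1.050 m
Pipe 2: V = 1.051 m/s, Re = 3.94×10^5, ε/D = 1.72×10^-5, f = 0.01391, h_2 = f(L/D)V²/2g = 0.9744 m
Series → Q common, losses add: H = Σh = 2.024 m

H ≈ 2.02 m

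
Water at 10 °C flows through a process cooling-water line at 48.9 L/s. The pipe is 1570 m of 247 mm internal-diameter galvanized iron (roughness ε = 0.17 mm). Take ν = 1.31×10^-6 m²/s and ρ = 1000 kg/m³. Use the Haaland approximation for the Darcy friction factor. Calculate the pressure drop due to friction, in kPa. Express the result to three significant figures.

V = 4Q/(πD²) = 4·0.0489/(π·0.247²) = 1.021 m/s
Re = VD/ν = 1.021·0.247/1.31×10^-6 = 1.92×10^5 → turbulent
ε/D = 0.17/247 = 6.88×10^-4
Haaland: f = 0.01962
h_f = f(L/D)V²/(2g) = 0.01962·(1570/0.247)·1.021²/(2·9.81) = 6.621 m
Δp = ρg·h_f = 1000·9.81·6.621 = 64.95 kPa

Δp ≈ 65.0 kPa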